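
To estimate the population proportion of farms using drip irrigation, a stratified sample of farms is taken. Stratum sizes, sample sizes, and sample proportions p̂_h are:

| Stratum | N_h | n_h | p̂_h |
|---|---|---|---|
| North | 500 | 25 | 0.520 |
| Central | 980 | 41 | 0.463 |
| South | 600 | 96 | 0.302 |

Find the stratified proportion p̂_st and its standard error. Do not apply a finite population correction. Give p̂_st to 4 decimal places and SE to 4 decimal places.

N = 2080; stratum weights W_h = N_h/N.
p̂_st = Σ W_h p̂_h = (500·0.520 + 980·0.463 + 600·0.302)/2080 = 0.43026
V̂(p̂_st) = Σ W_h² p̂_h(1−p̂_h)/(n_h−1):
  stratum North: (500/2080)²·0.520·0.480/24 = 0.000600962
  stratum Central: (980/2080)²·0.463·0.537/40 = 0.00137981
  stratum South: (600/2080)²·0.302·0.698/95 = 0.000184635
V̂(p̂_st) = 0.00216541; SE = √V̂ = 0.046534

p̂_st ≈ 0.4303, SE ≈ 0.0465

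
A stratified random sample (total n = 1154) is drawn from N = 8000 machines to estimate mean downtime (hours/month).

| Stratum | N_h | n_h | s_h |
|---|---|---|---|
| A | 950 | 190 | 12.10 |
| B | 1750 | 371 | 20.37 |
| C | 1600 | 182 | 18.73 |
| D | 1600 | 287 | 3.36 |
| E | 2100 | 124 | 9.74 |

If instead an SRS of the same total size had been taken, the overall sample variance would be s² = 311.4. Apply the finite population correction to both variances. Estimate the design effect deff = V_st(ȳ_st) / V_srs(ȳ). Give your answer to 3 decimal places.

deff ≈ 0.737

V̂(ȳ_st) = Σ W_h² (1 − n_h/N_h) s_h²/n_h, with W_h = N_h/N and N = 8000:
  stratum A: (950/8000)²·(1 − 190/950)·12.10²/190 = 0.00869309
  stratum B: (1750/8000)²·(1 − 371/1750)·20.37²/371 = 0.0421726
  stratum C: (1600/8000)²·(1 − 182/1600)·18.73²/182 = 0.0683314
  stratum D: (1600/8000)²·(1 − 287/1600)·3.36²/287 = 0.00129122
  stratum E: (2100/8000)²·(1 − 124/2100)·9.74²/124 = 0.0496047
V_st = 0.170093
V_srs = (1 − 1154/8000)·311.4/1154 = 0.230919
deff = V_st / V_srs = 0.170093/0.230919 = 0.7366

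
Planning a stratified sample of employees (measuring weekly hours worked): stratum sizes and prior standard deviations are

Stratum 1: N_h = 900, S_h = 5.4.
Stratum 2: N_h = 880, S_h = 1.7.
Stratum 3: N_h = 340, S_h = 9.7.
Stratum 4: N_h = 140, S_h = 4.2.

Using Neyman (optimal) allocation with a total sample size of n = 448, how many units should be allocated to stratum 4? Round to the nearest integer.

26

Neyman allocation: n_h = n · N_h S_h / Σ N_i S_i, with n = 448.
  stratum 1: N_h·S_h = 900·5.4 = 4860.00
  stratum 2: N_h·S_h = 880·1.7 = 1496.00
  stratum 3: N_h·S_h = 340·9.7 = 3298.00
  stratum 4: N_h·S_h = 140·4.2 = 588.00
Σ N_h S_h = 10242.00
n for stratum 4 = 448·588.00/10242.00 = 25.720 → 26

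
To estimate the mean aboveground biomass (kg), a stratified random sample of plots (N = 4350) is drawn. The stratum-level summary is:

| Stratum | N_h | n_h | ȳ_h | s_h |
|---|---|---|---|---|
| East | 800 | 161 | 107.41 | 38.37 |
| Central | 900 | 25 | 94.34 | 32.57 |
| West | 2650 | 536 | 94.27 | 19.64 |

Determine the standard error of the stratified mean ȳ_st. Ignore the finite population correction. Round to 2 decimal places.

SE(ȳ_st) ≈ 1.55

V̂(ȳ_st) = Σ W_h² s_h²/n_h, with W_h = N_h/N and N = 4350:
  stratum East: (800/4350)²·38.37²/161 = 0.309285
  stratum Central: (900/4350)²·32.57²/25 = 1.81636
  stratum West: (2650/4350)²·19.64²/536 = 0.267074
V̂(ȳ_st) = 2.39272
SE(ȳ_st) = √2.39272 = 1.54684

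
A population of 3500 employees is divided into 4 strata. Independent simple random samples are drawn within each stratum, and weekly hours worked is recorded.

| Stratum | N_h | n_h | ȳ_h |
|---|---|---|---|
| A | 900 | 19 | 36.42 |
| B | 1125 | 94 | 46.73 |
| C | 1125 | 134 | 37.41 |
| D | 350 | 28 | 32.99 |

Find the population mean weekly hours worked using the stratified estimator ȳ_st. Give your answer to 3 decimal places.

ȳ_st ≈ 39.709

N = Σ N_h = 3500. Stratum weights W_h = N_h/N.
ȳ_st = (900·36.42 + 1125·46.73 + 1125·37.41 + 350·32.99) / 3500 = 39.70914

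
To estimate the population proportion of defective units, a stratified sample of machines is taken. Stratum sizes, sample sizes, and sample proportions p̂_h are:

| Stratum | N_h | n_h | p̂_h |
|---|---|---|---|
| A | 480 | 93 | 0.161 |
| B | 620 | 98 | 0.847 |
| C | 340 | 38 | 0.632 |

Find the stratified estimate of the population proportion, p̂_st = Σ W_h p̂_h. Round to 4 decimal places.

N = 1440; stratum weights W_h = N_h/N.
p̂_st = Σ W_h p̂_h = (480·0.161 + 620·0.847 + 340·0.632)/1440 = 0.56757

p̂_st ≈ 0.5676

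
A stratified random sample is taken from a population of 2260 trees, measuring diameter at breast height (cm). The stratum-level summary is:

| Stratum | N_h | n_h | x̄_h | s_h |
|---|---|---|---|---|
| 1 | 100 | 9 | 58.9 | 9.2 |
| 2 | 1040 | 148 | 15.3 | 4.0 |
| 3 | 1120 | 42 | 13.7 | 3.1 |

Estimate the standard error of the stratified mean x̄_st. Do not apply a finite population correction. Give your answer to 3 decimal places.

V̂(x̄_st) = Σ W_h² s_h²/n_h, with W_h = N_h/N and N = 2260:
  stratum 1: (100/2260)²·9.2²/9 = 0.0184126
  stratum 2: (1040/2260)²·4.0²/148 = 0.0228933
  stratum 3: (1120/2260)²·3.1²/42 = 0.0561944
V̂(x̄_st) = 0.0975004
SE(x̄_st) = √0.0975004 = 0.31225

SE(x̄_st) ≈ 0.312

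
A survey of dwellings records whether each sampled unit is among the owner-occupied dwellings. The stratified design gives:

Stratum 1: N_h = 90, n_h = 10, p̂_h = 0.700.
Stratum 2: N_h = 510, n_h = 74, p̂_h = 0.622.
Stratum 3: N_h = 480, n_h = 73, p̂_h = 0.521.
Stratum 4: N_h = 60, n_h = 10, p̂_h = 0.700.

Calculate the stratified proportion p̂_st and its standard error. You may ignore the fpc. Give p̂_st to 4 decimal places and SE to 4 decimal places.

p̂_st ≈ 0.5897, SE ≈ 0.0383

N = 1140; stratum weights W_h = N_h/N.
p̂_st = Σ W_h p̂_h = (90·0.700 + 510·0.622 + 480·0.521 + 60·0.700)/1140 = 0.58974
V̂(p̂_st) = Σ W_h² p̂_h(1−p̂_h)/(n_h−1):
  stratum 1: (90/1140)²·0.700·0.300/9 = 0.000145429
  stratum 2: (510/1140)²·0.622·0.378/73 = 0.0006446
  stratum 3: (480/1140)²·0.521·0.479/72 = 0.000614488
  stratum 4: (60/1140)²·0.700·0.300/9 = 6.46353e-05
V̂(p̂_st) = 0.00146915; SE = √V̂ = 0.0383295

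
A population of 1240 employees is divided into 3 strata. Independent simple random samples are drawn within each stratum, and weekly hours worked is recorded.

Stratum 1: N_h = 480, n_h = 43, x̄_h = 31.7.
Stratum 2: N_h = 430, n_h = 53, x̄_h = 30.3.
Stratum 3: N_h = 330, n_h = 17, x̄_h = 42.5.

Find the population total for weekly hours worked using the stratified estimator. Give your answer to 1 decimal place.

τ̂_st = Σ N_h x̄_h = 480·31.7 + 430·30.3 + 330·42.5 = 42270.0

τ̂_st ≈ 42270.0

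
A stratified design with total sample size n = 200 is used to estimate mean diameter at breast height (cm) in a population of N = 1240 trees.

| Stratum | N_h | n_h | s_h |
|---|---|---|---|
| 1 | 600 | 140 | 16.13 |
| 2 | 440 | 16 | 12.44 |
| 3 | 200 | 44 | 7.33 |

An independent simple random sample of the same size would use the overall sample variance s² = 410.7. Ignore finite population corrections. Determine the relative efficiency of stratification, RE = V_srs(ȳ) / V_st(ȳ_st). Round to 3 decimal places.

RE ≈ 1.219

V̂(ȳ_st) = Σ W_h² s_h²/n_h, with W_h = N_h/N and N = 1240:
  stratum 1: (600/1240)²·16.13²/140 = 0.435111
  stratum 2: (440/1240)²·12.44²/16 = 1.21782
  stratum 3: (200/1240)²·7.33²/44 = 0.0317667
V_st = 1.6847
V_srs = s²/n = 410.7/200 = 2.0535
Relative efficiency = V_srs / V_st = 2.0535/1.6847 = 1.2189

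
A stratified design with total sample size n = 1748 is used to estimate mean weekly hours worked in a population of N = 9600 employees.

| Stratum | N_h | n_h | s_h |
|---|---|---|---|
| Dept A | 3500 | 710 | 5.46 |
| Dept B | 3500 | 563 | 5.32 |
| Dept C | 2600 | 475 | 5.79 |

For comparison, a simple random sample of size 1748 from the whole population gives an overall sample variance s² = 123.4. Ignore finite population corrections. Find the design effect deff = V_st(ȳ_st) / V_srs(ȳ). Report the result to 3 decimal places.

deff ≈ 0.247

V̂(ȳ_st) = Σ W_h² s_h²/n_h, with W_h = N_h/N and N = 9600:
  stratum Dept A: (3500/9600)²·5.46²/710 = 0.00558111
  stratum Dept B: (3500/9600)²·5.32²/563 = 0.00668203
  stratum Dept C: (2600/9600)²·5.79²/475 = 0.00517688
V_st = 0.01744
V_srs = s²/n = 123.4/1748 = 0.070595
deff = V_st / V_srs = 0.01744/0.070595 = 0.2470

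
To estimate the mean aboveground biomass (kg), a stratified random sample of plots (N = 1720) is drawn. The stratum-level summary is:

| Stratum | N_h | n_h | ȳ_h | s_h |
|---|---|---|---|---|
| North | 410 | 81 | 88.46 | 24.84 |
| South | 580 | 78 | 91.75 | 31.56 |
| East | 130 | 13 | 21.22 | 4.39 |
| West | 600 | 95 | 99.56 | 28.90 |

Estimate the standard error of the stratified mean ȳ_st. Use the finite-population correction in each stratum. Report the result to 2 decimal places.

SE(ȳ_st) ≈ 1.58

V̂(ȳ_st) = Σ W_h² (1 − n_h/N_h) s_h²/n_h, with W_h = N_h/N and N = 1720:
  stratum North: (410/1720)²·(1 − 81/410)·24.84²/81 = 0.347329
  stratum South: (580/1720)²·(1 − 78/580)·31.56²/78 = 1.25677
  stratum East: (130/1720)²·(1 − 13/130)·4.39²/13 = 0.00762181
  stratum West: (600/1720)²·(1 − 95/600)·28.90²/95 = 0.900446
V̂(ȳ_st) = 2.51216
SE(ȳ_st) = √2.51216 = 1.58498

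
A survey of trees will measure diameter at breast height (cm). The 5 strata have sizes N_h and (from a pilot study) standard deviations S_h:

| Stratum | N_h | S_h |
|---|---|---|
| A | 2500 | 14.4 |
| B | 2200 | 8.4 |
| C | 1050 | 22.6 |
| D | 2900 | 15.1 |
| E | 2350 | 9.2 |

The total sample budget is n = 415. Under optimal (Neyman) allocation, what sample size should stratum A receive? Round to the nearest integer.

104

Neyman allocation: n_h = n · N_h S_h / Σ N_i S_i, with n = 415.
  stratum A: N_h·S_h = 2500·14.4 = 36000.00
  stratum B: N_h·S_h = 2200·8.4 = 18480.00
  stratum C: N_h·S_h = 1050·22.6 = 23730.00
  stratum D: N_h·S_h = 2900·15.1 = 43790.00
  stratum E: N_h·S_h = 2350·9.2 = 21620.00
Σ N_h S_h = 143620.00
n for stratum A = 415·36000.00/143620.00 = 104.025 → 104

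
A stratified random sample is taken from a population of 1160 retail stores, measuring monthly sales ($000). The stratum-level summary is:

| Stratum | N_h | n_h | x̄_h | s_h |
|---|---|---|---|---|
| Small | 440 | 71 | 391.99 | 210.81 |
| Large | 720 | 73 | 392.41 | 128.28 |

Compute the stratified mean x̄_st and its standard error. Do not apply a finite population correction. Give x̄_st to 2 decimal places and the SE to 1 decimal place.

x̄_st ≈ 392.25, SE ≈ 13.3

x̄_st = Σ W_h x̄_h = (440·391.99 + 720·392.41)/1160 = 392.25069
V̂(x̄_st) = Σ W_h² s_h²/n_h, with W_h = N_h/N and N = 1160:
  stratum Small: (440/1160)²·210.81²/71 = 90.0562
  stratum Large: (720/1160)²·128.28²/73 = 86.8448
V̂(x̄_st) = 176.901
SE(x̄_st) = √176.901 = 13.3004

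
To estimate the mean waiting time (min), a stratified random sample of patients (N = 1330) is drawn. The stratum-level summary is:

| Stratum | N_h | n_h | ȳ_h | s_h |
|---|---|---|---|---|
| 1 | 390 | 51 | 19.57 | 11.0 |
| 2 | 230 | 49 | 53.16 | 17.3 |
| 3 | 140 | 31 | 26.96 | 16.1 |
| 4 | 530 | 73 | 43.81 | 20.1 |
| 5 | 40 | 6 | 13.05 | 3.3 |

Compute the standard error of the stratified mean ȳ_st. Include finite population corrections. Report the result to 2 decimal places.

V̂(ȳ_st) = Σ W_h² (1 − n_h/N_h) s_h²/n_h, with W_h = N_h/N and N = 1330:
  stratum 1: (390/1330)²·(1 − 51/390)·11.0²/51 = 0.177328
  stratum 2: (230/1330)²·(1 − 49/230)·17.3²/49 = 0.143747
  stratum 3: (140/1330)²·(1 − 31/140)·16.1²/31 = 0.0721342
  stratum 4: (530/1330)²·(1 − 73/530)·20.1²/73 = 0.757806
  stratum 5: (40/1330)²·(1 − 6/40)·3.3²/6 = 0.00139544
V̂(ȳ_st) = 1.15241
SE(ȳ_st) = √1.15241 = 1.0735

SE(ȳ_st) ≈ 1.07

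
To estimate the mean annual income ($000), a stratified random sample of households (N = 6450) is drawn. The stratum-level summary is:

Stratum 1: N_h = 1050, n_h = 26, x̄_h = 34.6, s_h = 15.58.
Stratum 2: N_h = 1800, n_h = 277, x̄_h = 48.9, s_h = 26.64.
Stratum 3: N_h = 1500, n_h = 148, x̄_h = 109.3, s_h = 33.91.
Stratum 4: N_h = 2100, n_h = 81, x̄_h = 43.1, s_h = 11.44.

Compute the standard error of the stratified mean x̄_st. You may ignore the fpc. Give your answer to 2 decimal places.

SE(x̄_st) ≈ 1.02

V̂(x̄_st) = Σ W_h² s_h²/n_h, with W_h = N_h/N and N = 6450:
  stratum 1: (1050/6450)²·15.58²/26 = 0.247412
  stratum 2: (1800/6450)²·26.64²/277 = 0.199533
  stratum 3: (1500/6450)²·33.91²/148 = 0.420201
  stratum 4: (2100/6450)²·11.44²/81 = 0.171272
V̂(x̄_st) = 1.03842
SE(x̄_st) = √1.03842 = 1.01903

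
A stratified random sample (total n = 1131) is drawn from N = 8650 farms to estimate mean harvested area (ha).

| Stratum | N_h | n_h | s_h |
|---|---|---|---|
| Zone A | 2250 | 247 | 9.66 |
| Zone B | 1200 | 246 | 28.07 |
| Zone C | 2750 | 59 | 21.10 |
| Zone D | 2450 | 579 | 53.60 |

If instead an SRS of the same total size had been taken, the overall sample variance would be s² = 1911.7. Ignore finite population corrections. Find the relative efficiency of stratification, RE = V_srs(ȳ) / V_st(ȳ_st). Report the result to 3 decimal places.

V̂(ȳ_st) = Σ W_h² s_h²/n_h, with W_h = N_h/N and N = 8650:
  stratum Zone A: (2250/8650)²·9.66²/247 = 0.0255617
  stratum Zone B: (1200/8650)²·28.07²/246 = 0.0616425
  stratum Zone C: (2750/8650)²·21.10²/59 = 0.762687
  stratum Zone D: (2450/8650)²·53.60²/579 = 0.398062
V_st = 1.24795
V_srs = s²/n = 1911.7/1131 = 1.69027
Relative efficiency = V_srs / V_st = 1.69027/1.24795 = 1.3544

RE ≈ 1.354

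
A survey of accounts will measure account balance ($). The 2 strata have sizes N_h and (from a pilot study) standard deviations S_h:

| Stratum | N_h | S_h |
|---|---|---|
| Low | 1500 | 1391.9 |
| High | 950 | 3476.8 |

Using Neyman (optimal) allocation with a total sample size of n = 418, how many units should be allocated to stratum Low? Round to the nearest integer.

Neyman allocation: n_h = n · N_h S_h / Σ N_i S_i, with n = 418.
  stratum Low: N_h·S_h = 1500·1391.9 = 2087850.00
  stratum High: N_h·S_h = 950·3476.8 = 3302960.00
Σ N_h S_h = 5390810.00
n for stratum Low = 418·2087850.00/5390810.00 = 161.891 → 162

162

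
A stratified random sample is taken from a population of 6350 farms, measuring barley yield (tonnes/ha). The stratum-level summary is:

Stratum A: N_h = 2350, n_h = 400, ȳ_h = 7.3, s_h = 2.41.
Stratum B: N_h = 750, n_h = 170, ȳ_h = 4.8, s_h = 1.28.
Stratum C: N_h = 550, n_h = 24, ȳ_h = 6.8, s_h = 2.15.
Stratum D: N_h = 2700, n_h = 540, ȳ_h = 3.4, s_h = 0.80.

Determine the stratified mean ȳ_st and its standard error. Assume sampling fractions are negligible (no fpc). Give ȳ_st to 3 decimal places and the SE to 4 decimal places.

ȳ_st ≈ 5.303, SE ≈ 0.0615

ȳ_st = Σ W_h ȳ_h = (2350·7.3 + 750·4.8 + 550·6.8 + 2700·3.4)/6350 = 5.30315
V̂(ȳ_st) = Σ W_h² s_h²/n_h, with W_h = N_h/N and N = 6350:
  stratum A: (2350/6350)²·2.41²/400 = 0.00198867
  stratum B: (750/6350)²·1.28²/170 = 0.000134445
  stratum C: (550/6350)²·2.15²/24 = 0.00144492
  stratum D: (2700/6350)²·0.80²/540 = 0.000214272
V̂(ȳ_st) = 0.00378231
SE(ȳ_st) = √0.00378231 = 0.0615005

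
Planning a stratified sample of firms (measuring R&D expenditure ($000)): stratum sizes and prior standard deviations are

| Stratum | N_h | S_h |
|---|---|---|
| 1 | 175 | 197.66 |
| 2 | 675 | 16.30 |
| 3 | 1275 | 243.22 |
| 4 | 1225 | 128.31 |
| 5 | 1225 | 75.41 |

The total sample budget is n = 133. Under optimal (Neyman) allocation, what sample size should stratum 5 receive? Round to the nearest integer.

Neyman allocation: n_h = n · N_h S_h / Σ N_i S_i, with n = 133.
  stratum 1: N_h·S_h = 175·197.66 = 34590.50
  stratum 2: N_h·S_h = 675·16.30 = 11002.50
  stratum 3: N_h·S_h = 1275·243.22 = 310105.50
  stratum 4: N_h·S_h = 1225·128.31 = 157179.75
  stratum 5: N_h·S_h = 1225·75.41 = 92377.25
Σ N_h S_h = 605255.50
n for stratum 5 = 133·92377.25/605255.50 = 20.299 → 20

20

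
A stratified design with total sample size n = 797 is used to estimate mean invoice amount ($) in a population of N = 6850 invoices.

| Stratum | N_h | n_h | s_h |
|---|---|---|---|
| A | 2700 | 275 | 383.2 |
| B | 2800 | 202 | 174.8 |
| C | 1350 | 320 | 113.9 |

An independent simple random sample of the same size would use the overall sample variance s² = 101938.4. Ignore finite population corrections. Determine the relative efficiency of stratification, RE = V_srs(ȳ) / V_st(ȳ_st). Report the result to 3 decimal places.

RE ≈ 1.165

V̂(ȳ_st) = Σ W_h² s_h²/n_h, with W_h = N_h/N and N = 6850:
  stratum A: (2700/6850)²·383.2²/275 = 82.9592
  stratum B: (2800/6850)²·174.8²/202 = 25.2736
  stratum C: (1350/6850)²·113.9²/320 = 1.57465
V_st = 109.807
V_srs = s²/n = 101938.4/797 = 127.903
Relative efficiency = V_srs / V_st = 127.903/109.807 = 1.1648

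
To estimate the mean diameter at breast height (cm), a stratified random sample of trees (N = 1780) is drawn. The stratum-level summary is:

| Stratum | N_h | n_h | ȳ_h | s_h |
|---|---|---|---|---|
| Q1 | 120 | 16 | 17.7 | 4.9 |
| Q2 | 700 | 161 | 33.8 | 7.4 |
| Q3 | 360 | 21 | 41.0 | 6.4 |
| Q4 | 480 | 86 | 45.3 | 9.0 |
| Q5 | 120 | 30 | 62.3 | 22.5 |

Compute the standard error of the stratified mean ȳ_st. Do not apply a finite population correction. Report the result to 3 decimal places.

V̂(ȳ_st) = Σ W_h² s_h²/n_h, with W_h = N_h/N and N = 1780:
  stratum Q1: (120/1780)²·4.9²/16 = 0.00682016
  stratum Q2: (700/1780)²·7.4²/161 = 0.052601
  stratum Q3: (360/1780)²·6.4²/21 = 0.0797821
  stratum Q4: (480/1780)²·9.0²/86 = 0.0684903
  stratum Q5: (120/1780)²·22.5²/30 = 0.0766949
V̂(ȳ_st) = 0.284388
SE(ȳ_st) = √0.284388 = 0.533281

SE(ȳ_st) ≈ 0.533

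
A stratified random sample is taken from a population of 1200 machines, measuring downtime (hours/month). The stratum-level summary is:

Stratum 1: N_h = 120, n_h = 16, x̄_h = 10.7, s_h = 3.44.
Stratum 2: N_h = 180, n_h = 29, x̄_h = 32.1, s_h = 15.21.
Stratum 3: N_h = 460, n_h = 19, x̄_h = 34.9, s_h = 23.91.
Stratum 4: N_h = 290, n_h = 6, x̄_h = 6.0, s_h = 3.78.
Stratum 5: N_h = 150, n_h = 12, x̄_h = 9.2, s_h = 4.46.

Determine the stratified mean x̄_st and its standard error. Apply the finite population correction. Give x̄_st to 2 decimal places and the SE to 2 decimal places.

x̄_st = Σ W_h x̄_h = (120·10.7 + 180·32.1 + 460·34.9 + 290·6.0 + 150·9.2)/1200 = 21.86333
V̂(x̄_st) = Σ W_h² (1 − n_h/N_h) s_h²/n_h, with W_h = N_h/N and N = 1200:
  stratum 1: (120/1200)²·(1 − 16/120)·3.44²/16 = 0.00640987
  stratum 2: (180/1200)²·(1 − 29/180)·15.21²/29 = 0.150573
  stratum 3: (460/1200)²·(1 − 19/460)·23.91²/19 = 4.23877
  stratum 4: (290/1200)²·(1 − 6/290)·3.78²/6 = 0.136203
  stratum 5: (150/1200)²·(1 − 12/150)·4.46²/12 = 0.0238285
V̂(x̄_st) = 4.55578
SE(x̄_st) = √4.55578 = 2.13443

x̄_st ≈ 21.86, SE ≈ 2.13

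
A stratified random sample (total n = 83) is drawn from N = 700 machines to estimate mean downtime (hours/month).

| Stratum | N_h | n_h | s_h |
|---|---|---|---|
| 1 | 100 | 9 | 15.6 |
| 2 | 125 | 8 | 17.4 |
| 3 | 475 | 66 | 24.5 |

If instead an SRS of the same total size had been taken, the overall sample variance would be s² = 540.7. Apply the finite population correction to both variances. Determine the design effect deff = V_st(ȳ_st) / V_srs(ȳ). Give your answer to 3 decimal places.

deff ≈ 0.912

V̂(ȳ_st) = Σ W_h² (1 − n_h/N_h) s_h²/n_h, with W_h = N_h/N and N = 700:
  stratum 1: (100/700)²·(1 − 9/100)·15.6²/9 = 0.502171
  stratum 2: (125/700)²·(1 − 8/125)·17.4²/8 = 1.12956
  stratum 3: (475/700)²·(1 − 66/475)·24.5²/66 = 3.60586
V_st = 5.23759
V_srs = (1 − 83/700)·540.7/83 = 5.74203
deff = V_st / V_srs = 5.23759/5.74203 = 0.9121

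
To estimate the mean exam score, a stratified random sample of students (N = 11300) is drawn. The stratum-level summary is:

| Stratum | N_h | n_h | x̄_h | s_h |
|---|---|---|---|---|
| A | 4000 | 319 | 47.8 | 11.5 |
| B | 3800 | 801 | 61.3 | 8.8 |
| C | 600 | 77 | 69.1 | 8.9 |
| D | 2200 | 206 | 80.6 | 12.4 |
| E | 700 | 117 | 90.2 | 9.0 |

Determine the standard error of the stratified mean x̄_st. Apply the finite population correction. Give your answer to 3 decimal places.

SE(x̄_st) ≈ 0.295

V̂(x̄_st) = Σ W_h² (1 − n_h/N_h) s_h²/n_h, with W_h = N_h/N and N = 11300:
  stratum A: (4000/11300)²·(1 − 319/4000)·11.5²/319 = 0.0478051
  stratum B: (3800/11300)²·(1 − 801/3800)·8.8²/801 = 0.00862851
  stratum C: (600/11300)²·(1 − 77/600)·8.9²/77 = 0.00252805
  stratum D: (2200/11300)²·(1 − 206/2200)·12.4²/206 = 0.0256429
  stratum E: (700/11300)²·(1 − 117/700)·9.0²/117 = 0.00221263
V̂(x̄_st) = 0.0868172
SE(x̄_st) = √0.0868172 = 0.294648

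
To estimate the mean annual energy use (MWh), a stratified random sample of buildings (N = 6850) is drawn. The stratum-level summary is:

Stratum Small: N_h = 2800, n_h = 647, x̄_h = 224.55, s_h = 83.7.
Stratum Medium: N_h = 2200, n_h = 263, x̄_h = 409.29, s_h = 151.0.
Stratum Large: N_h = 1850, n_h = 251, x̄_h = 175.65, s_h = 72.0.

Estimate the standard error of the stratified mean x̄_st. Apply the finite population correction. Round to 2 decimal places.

V̂(x̄_st) = Σ W_h² (1 − n_h/N_h) s_h²/n_h, with W_h = N_h/N and N = 6850:
  stratum Small: (2800/6850)²·(1 − 647/2800)·83.7²/647 = 1.39113
  stratum Medium: (2200/6850)²·(1 − 263/2200)·151.0²/263 = 7.87353
  stratum Large: (1850/6850)²·(1 − 251/1850)·72.0²/251 = 1.30206
V̂(x̄_st) = 10.5667
SE(x̄_st) = √10.5667 = 3.25065

SE(x̄_st) ≈ 3.25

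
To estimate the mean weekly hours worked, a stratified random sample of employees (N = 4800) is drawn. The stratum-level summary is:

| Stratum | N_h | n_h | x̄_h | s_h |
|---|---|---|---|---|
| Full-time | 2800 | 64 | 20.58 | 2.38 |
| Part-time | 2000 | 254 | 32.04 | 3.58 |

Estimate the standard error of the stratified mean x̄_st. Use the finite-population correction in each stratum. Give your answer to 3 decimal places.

V̂(x̄_st) = Σ W_h² (1 − n_h/N_h) s_h²/n_h, with W_h = N_h/N and N = 4800:
  stratum Full-time: (2800/4800)²·(1 − 64/2800)·2.38²/64 = 0.0294283
  stratum Part-time: (2000/4800)²·(1 − 254/2000)·3.58²/254 = 0.00764758
V̂(x̄_st) = 0.0370759
SE(x̄_st) = √0.0370759 = 0.192551

SE(x̄_st) ≈ 0.193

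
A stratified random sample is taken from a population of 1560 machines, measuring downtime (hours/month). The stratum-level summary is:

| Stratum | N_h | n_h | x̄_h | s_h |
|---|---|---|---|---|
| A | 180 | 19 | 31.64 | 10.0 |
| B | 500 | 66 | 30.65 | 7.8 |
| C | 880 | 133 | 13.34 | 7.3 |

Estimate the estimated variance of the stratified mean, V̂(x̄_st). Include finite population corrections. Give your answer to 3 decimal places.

V̂(x̄_st) ≈ 0.253

V̂(x̄_st) = Σ W_h² (1 − n_h/N_h) s_h²/n_h, with W_h = N_h/N and N = 1560:
  stratum A: (180/1560)²·(1 − 19/180)·10.0²/19 = 0.0626752
  stratum B: (500/1560)²·(1 − 66/500)·7.8²/66 = 0.082197
  stratum C: (880/1560)²·(1 − 133/880)·7.3²/133 = 0.10823
V̂(x̄_st) = 0.253102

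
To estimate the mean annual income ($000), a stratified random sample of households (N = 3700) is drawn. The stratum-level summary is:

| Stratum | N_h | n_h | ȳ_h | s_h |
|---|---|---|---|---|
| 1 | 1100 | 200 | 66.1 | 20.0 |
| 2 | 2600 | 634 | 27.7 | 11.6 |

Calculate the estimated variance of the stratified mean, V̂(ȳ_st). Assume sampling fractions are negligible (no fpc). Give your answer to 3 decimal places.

V̂(ȳ_st) ≈ 0.282

V̂(ȳ_st) = Σ W_h² s_h²/n_h, with W_h = N_h/N and N = 3700:
  stratum 1: (1100/3700)²·20.0²/200 = 0.176771
  stratum 2: (2600/3700)²·11.6²/634 = 0.104802
V̂(ȳ_st) = 0.281573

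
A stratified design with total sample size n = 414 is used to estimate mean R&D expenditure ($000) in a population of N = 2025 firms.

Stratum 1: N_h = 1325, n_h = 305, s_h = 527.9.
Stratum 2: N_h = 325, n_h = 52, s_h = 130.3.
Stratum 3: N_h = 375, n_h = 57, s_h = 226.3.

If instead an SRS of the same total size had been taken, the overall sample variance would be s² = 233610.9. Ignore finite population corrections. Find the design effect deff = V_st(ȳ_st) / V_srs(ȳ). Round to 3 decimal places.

deff ≈ 0.763

V̂(ȳ_st) = Σ W_h² s_h²/n_h, with W_h = N_h/N and N = 2025:
  stratum 1: (1325/2025)²·527.9²/305 = 391.188
  stratum 2: (325/2025)²·130.3²/52 = 8.41012
  stratum 3: (375/2025)²·226.3²/57 = 30.8111
V_st = 430.409
V_srs = s²/n = 233610.9/414 = 564.278
deff = V_st / V_srs = 430.409/564.278 = 0.7628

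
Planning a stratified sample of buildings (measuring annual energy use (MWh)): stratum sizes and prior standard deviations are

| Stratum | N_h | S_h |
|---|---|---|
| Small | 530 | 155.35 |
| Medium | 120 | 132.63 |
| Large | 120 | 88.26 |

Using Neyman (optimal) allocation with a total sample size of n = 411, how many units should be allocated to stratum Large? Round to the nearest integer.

Neyman allocation: n_h = n · N_h S_h / Σ N_i S_i, with n = 411.
  stratum Small: N_h·S_h = 530·155.35 = 82335.50
  stratum Medium: N_h·S_h = 120·132.63 = 15915.60
  stratum Large: N_h·S_h = 120·88.26 = 10591.20
Σ N_h S_h = 108842.30
n for stratum Large = 411·10591.20/108842.30 = 39.993 → 40

40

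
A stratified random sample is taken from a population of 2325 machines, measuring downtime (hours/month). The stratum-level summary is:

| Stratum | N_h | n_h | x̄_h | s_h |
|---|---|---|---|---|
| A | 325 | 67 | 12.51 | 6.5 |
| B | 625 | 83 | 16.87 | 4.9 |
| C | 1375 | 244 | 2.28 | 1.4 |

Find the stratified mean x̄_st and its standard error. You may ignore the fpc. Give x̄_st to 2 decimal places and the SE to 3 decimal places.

x̄_st ≈ 7.63, SE ≈ 0.190

x̄_st = Σ W_h x̄_h = (325·12.51 + 625·16.87 + 1375·2.28)/2325 = 7.63204
V̂(x̄_st) = Σ W_h² s_h²/n_h, with W_h = N_h/N and N = 2325:
  stratum A: (325/2325)²·6.5²/67 = 0.0123218
  stratum B: (625/2325)²·4.9²/83 = 0.0209039
  stratum C: (1375/2325)²·1.4²/244 = 0.00280948
V̂(x̄_st) = 0.0360352
SE(x̄_st) = √0.0360352 = 0.189829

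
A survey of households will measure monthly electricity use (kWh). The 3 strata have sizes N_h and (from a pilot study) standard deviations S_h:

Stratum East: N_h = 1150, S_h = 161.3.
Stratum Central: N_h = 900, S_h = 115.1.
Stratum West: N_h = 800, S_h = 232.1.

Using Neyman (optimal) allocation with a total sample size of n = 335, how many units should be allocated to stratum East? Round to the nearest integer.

Neyman allocation: n_h = n · N_h S_h / Σ N_i S_i, with n = 335.
  stratum East: N_h·S_h = 1150·161.3 = 185495.00
  stratum Central: N_h·S_h = 900·115.1 = 103590.00
  stratum West: N_h·S_h = 800·232.1 = 185680.00
Σ N_h S_h = 474765.00
n for stratum East = 335·185495.00/474765.00 = 130.888 → 131

131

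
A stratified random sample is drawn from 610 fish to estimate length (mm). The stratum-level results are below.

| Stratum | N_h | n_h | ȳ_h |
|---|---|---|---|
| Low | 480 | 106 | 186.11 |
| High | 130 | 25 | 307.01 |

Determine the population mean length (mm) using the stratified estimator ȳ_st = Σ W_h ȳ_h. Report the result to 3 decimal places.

N = Σ N_h = 610. Stratum weights W_h = N_h/N.
ȳ_st = (480·186.11 + 130·307.01) / 610 = 211.87557

ȳ_st ≈ 211.876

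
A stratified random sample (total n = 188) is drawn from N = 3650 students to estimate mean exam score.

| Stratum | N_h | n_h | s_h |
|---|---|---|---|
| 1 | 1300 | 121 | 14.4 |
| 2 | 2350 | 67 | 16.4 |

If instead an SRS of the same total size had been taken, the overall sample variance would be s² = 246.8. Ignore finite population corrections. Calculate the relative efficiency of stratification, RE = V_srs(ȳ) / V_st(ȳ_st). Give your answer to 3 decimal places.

RE ≈ 0.698

V̂(ȳ_st) = Σ W_h² s_h²/n_h, with W_h = N_h/N and N = 3650:
  stratum 1: (1300/3650)²·14.4²/121 = 0.217391
  stratum 2: (2350/3650)²·16.4²/67 = 1.66404
V_st = 1.88143
V_srs = s²/n = 246.8/188 = 1.31277
Relative efficiency = V_srs / V_st = 1.31277/1.88143 = 0.6978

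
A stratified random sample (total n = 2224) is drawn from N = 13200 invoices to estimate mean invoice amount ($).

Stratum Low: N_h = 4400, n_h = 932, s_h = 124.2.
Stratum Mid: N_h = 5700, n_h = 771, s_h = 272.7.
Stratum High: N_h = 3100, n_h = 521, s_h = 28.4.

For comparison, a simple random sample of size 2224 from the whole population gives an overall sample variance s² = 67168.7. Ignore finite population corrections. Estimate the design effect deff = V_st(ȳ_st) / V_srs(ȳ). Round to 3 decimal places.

V̂(ȳ_st) = Σ W_h² s_h²/n_h, with W_h = N_h/N and N = 13200:
  stratum Low: (4400/13200)²·124.2²/932 = 1.83901
  stratum Mid: (5700/13200)²·272.7²/771 = 17.9853
  stratum High: (3100/13200)²·28.4²/521 = 0.0853836
V_st = 19.9097
V_srs = s²/n = 67168.7/2224 = 30.2018
deff = V_st / V_srs = 19.9097/30.2018 = 0.6592

deff ≈ 0.659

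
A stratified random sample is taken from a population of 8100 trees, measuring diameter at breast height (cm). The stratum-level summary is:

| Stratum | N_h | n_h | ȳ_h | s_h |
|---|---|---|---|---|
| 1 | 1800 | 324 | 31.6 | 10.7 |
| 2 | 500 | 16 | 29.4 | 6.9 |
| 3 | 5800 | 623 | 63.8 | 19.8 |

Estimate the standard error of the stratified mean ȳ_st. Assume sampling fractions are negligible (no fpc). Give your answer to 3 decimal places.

SE(ȳ_st) ≈ 0.593

V̂(ȳ_st) = Σ W_h² s_h²/n_h, with W_h = N_h/N and N = 8100:
  stratum 1: (1800/8100)²·10.7²/324 = 0.0174501
  stratum 2: (500/8100)²·6.9²/16 = 0.0113383
  stratum 3: (5800/8100)²·19.8²/623 = 0.322647
V̂(ȳ_st) = 0.351436
SE(ȳ_st) = √0.351436 = 0.59282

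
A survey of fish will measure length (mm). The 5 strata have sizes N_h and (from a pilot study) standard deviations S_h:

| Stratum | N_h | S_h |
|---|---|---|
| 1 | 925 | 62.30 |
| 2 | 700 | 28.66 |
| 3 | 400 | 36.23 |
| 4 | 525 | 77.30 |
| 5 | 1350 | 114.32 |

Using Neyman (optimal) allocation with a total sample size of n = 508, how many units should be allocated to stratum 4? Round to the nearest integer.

Neyman allocation: n_h = n · N_h S_h / Σ N_i S_i, with n = 508.
  stratum 1: N_h·S_h = 925·62.30 = 57627.50
  stratum 2: N_h·S_h = 700·28.66 = 20062.00
  stratum 3: N_h·S_h = 400·36.23 = 14492.00
  stratum 4: N_h·S_h = 525·77.30 = 40582.50
  stratum 5: N_h·S_h = 1350·114.32 = 154332.00
Σ N_h S_h = 287096.00
n for stratum 4 = 508·40582.50/287096.00 = 71.808 → 72

72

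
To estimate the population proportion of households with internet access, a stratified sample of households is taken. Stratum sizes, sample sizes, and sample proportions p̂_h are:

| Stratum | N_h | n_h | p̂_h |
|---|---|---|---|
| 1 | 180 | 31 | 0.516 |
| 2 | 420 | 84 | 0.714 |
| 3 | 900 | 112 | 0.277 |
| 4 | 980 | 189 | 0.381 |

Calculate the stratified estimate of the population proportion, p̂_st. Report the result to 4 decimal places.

N = 2480; stratum weights W_h = N_h/N.
p̂_st = Σ W_h p̂_h = (180·0.516 + 420·0.714 + 900·0.277 + 980·0.381)/2480 = 0.40945

p̂_st ≈ 0.4095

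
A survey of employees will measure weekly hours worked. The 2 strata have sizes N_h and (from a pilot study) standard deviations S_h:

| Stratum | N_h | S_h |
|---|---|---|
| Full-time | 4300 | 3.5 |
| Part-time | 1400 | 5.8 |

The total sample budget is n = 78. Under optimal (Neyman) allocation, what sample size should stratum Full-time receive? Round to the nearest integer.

Neyman allocation: n_h = n · N_h S_h / Σ N_i S_i, with n = 78.
  stratum Full-time: N_h·S_h = 4300·3.5 = 15050.00
  stratum Part-time: N_h·S_h = 1400·5.8 = 8120.00
Σ N_h S_h = 23170.00
n for stratum Full-time = 78·15050.00/23170.00 = 50.665 → 51

51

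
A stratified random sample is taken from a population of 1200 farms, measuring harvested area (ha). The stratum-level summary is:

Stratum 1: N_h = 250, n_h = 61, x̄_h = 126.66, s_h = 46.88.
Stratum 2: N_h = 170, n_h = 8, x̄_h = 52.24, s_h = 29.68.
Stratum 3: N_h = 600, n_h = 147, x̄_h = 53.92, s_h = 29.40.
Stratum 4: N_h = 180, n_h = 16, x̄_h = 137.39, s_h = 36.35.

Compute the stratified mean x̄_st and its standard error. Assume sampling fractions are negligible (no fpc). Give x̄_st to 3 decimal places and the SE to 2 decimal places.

x̄_st = Σ W_h x̄_h = (250·126.66 + 170·52.24 + 600·53.92 + 180·137.39)/1200 = 81.35667
V̂(x̄_st) = Σ W_h² s_h²/n_h, with W_h = N_h/N and N = 1200:
  stratum 1: (250/1200)²·46.88²/61 = 1.56373
  stratum 2: (170/1200)²·29.68²/8 = 2.2099
  stratum 3: (600/1200)²·29.40²/147 = 1.47
  stratum 4: (180/1200)²·36.35²/16 = 1.85811
V̂(x̄_st) = 7.10175
SE(x̄_st) = √7.10175 = 2.66491

x̄_st ≈ 81.357, SE ≈ 2.66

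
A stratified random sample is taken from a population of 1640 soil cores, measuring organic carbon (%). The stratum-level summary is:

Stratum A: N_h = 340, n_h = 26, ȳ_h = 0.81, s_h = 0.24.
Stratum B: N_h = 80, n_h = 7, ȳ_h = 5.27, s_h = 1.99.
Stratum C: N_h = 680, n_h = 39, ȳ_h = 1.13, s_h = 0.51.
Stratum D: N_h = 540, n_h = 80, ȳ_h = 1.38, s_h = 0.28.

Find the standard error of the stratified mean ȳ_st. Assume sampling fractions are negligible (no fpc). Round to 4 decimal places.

V̂(ȳ_st) = Σ W_h² s_h²/n_h, with W_h = N_h/N and N = 1640:
  stratum A: (340/1640)²·0.24²/26 = 9.5218e-05
  stratum B: (80/1640)²·1.99²/7 = 0.00134617
  stratum C: (680/1640)²·0.51²/39 = 0.00114658
  stratum D: (540/1640)²·0.28²/80 = 0.000106249
V̂(ȳ_st) = 0.00269422
SE(ȳ_st) = √0.00269422 = 0.0519059

SE(ȳ_st) ≈ 0.0519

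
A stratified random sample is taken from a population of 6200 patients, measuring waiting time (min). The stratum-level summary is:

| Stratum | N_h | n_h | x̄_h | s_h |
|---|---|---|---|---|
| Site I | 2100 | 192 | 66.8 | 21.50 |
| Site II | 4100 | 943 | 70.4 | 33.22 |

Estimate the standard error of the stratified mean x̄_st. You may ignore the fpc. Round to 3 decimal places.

SE(x̄_st) ≈ 0.888

V̂(x̄_st) = Σ W_h² s_h²/n_h, with W_h = N_h/N and N = 6200:
  stratum Site I: (2100/6200)²·21.50²/192 = 0.276205
  stratum Site II: (4100/6200)²·33.22²/943 = 0.511767
V̂(x̄_st) = 0.787971
SE(x̄_st) = √0.787971 = 0.887677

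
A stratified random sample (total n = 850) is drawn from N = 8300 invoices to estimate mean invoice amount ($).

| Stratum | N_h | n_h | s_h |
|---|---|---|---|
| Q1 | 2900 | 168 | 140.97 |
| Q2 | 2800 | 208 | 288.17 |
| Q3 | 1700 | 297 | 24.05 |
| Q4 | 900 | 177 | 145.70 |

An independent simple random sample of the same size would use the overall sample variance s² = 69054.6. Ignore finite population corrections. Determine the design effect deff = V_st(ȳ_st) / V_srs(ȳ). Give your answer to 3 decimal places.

deff ≈ 0.755

V̂(ȳ_st) = Σ W_h² s_h²/n_h, with W_h = N_h/N and N = 8300:
  stratum Q1: (2900/8300)²·140.97²/168 = 14.4406
  stratum Q2: (2800/8300)²·288.17²/208 = 45.4354
  stratum Q3: (1700/8300)²·24.05²/297 = 0.0816987
  stratum Q4: (900/8300)²·145.70²/177 = 1.41018
V_st = 61.3678
V_srs = s²/n = 69054.6/850 = 81.2407
deff = V_st / V_srs = 61.3678/81.2407 = 0.7554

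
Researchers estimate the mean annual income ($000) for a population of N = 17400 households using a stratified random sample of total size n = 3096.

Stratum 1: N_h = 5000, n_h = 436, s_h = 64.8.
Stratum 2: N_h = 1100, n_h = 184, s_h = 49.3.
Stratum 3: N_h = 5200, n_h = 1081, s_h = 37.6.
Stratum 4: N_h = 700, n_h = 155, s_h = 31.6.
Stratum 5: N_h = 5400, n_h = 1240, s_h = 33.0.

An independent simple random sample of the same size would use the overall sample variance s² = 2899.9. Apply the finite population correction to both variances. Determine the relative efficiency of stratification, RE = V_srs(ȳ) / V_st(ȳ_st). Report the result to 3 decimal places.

RE ≈ 0.823

V̂(ȳ_st) = Σ W_h² (1 − n_h/N_h) s_h²/n_h, with W_h = N_h/N and N = 17400:
  stratum 1: (5000/17400)²·(1 − 436/5000)·64.8²/436 = 0.725906
  stratum 2: (1100/17400)²·(1 − 184/1100)·49.3²/184 = 0.0439608
  stratum 3: (5200/17400)²·(1 − 1081/5200)·37.6²/1081 = 0.0925223
  stratum 4: (700/17400)²·(1 − 155/700)·31.6²/155 = 0.0081178
  stratum 5: (5400/17400)²·(1 − 1240/5400)·33.0²/1240 = 0.0651621
V_st = 0.935669
V_srs = (1 − 3096/17400)·2899.9/3096 = 0.769999
Relative efficiency = V_srs / V_st = 0.769999/0.935669 = 0.8229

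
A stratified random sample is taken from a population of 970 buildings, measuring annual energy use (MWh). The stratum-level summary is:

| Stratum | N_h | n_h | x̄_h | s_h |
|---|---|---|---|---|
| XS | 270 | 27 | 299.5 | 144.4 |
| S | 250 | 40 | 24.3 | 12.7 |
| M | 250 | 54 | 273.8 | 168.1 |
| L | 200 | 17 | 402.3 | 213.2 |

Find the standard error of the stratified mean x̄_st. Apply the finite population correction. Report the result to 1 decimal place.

V̂(x̄_st) = Σ W_h² (1 − n_h/N_h) s_h²/n_h, with W_h = N_h/N and N = 970:
  stratum XS: (270/970)²·(1 − 27/270)·144.4²/27 = 53.8514
  stratum S: (250/970)²·(1 − 40/250)·12.7²/40 = 0.22499
  stratum M: (250/970)²·(1 − 54/250)·168.1²/54 = 27.2517
  stratum L: (200/970)²·(1 − 17/200)·213.2²/17 = 104.007
V̂(x̄_st) = 185.335
SE(x̄_st) = √185.335 = 13.6138

SE(x̄_st) ≈ 13.6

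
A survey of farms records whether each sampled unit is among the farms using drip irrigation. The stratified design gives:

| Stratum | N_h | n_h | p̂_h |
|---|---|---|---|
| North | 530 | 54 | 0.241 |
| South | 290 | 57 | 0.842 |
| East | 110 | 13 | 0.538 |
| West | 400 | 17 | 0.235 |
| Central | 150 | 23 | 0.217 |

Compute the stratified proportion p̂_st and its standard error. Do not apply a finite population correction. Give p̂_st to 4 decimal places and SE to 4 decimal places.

N = 1480; stratum weights W_h = N_h/N.
p̂_st = Σ W_h p̂_h = (530·0.241 + 290·0.842 + 110·0.538 + 400·0.235 + 150·0.217)/1480 = 0.37678
V̂(p̂_st) = Σ W_h² p̂_h(1−p̂_h)/(n_h−1):
  stratum North: (530/1480)²·0.241·0.759/53 = 0.0004426
  stratum South: (290/1480)²·0.842·0.158/56 = 9.12124e-05
  stratum East: (110/1480)²·0.538·0.462/12 = 0.000114421
  stratum West: (400/1480)²·0.235·0.765/16 = 0.000820741
  stratum Central: (150/1480)²·0.217·0.783/22 = 7.93337e-05
V̂(p̂_st) = 0.00154831; SE = √V̂ = 0.0393485

p̂_st ≈ 0.3768, SE ≈ 0.0393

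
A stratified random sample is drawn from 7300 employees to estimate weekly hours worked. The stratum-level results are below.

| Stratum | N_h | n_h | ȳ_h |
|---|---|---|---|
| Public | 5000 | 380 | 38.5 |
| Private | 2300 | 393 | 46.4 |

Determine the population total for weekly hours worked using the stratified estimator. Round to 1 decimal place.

τ̂_st = Σ N_h ȳ_h = 5000·38.5 + 2300·46.4 = 299220.0

τ̂_st ≈ 299220.0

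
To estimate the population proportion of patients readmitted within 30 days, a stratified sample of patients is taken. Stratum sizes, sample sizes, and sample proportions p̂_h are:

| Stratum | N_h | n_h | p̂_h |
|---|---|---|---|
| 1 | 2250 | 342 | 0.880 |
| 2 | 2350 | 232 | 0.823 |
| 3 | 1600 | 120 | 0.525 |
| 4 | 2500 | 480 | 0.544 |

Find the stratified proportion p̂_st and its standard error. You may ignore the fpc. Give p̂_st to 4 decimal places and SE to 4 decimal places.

N = 8700; stratum weights W_h = N_h/N.
p̂_st = Σ W_h p̂_h = (2250·0.880 + 2350·0.823 + 1600·0.525 + 2500·0.544)/8700 = 0.70276
V̂(p̂_st) = Σ W_h² p̂_h(1−p̂_h)/(n_h−1):
  stratum 1: (2250/8700)²·0.880·0.120/341 = 2.07127e-05
  stratum 2: (2350/8700)²·0.823·0.177/231 = 4.60106e-05
  stratum 3: (1600/8700)²·0.525·0.475/119 = 7.08773e-05
  stratum 4: (2500/8700)²·0.544·0.456/479 = 4.27632e-05
V̂(p̂_st) = 0.000180364; SE = √V̂ = 0.01343

p̂_st ≈ 0.7028, SE ≈ 0.0134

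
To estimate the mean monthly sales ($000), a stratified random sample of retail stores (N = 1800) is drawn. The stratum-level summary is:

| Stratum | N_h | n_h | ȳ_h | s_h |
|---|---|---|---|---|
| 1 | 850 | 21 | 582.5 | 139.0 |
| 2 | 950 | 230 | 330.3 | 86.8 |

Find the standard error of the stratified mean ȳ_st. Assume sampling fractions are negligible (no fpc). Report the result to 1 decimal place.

V̂(ȳ_st) = Σ W_h² s_h²/n_h, with W_h = N_h/N and N = 1800:
  stratum 1: (850/1800)²·139.0²/21 = 205.165
  stratum 2: (950/1800)²·86.8²/230 = 9.1246
V̂(ȳ_st) = 214.29
SE(ȳ_st) = √214.29 = 14.6386

SE(ȳ_st) ≈ 14.6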